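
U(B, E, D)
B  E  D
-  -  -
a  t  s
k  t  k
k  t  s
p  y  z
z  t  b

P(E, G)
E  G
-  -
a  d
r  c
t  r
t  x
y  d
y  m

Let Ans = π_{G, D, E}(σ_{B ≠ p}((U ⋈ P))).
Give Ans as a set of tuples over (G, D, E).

U ⋈ P (natural join on E): {(a, t, s, r), (a, t, s, x), (k, t, k, r), (k, t, k, x), (k, t, s, r), (k, t, s, x), (p, y, z, d), (p, y, z, m), (z, t, b, r), (z, t, b, x)}
Filtering on B ≠ p leaves {(a, t, s, r), (a, t, s, x), (k, t, k, r), (k, t, k, x), (k, t, s, r), (k, t, s, x), (z, t, b, r), (z, t, b, x)}.
π_{G, D, E} gives {(r, b, t), (r, k, t), (r, s, t), (x, b, t), (x, k, t), (x, s, t)} (2 duplicate(s) eliminated).

{(r, b, t), (r, k, t), (r, s, t), (x, b, t), (x, k, t), (x, s, t)}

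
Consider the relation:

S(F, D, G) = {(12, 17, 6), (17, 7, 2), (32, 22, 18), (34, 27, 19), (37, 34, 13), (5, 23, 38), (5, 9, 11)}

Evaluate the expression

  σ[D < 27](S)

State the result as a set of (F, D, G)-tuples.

{(12, 17, 6), (17, 7, 2), (32, 22, 18), (5, 23, 38), (5, 9, 11)}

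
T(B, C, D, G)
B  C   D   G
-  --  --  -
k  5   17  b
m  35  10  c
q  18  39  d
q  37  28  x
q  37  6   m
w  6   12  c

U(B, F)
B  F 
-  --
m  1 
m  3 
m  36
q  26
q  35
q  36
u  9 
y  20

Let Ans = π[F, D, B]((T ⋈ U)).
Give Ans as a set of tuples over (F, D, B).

{(1, 10, m), (26, 28, q), (26, 39, q), (26, 6, q), (3, 10, m), (35, 28, q), (35, 39, q), (35, 6, q), (36, 10, m), (36, 28, q), (36, 39, q), (36, 6, q)}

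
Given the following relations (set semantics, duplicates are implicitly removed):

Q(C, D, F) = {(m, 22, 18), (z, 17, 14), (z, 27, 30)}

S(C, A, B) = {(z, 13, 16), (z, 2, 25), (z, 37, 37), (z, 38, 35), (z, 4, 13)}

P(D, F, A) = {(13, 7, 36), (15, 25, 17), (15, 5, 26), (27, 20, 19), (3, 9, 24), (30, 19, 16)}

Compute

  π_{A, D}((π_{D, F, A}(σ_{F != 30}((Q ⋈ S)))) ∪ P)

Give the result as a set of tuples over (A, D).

{(13, 17), (16, 30), (17, 15), (19, 27), (2, 17), (24, 3), (26, 15), (36, 13), (37, 17), (38, 17), (4, 17)}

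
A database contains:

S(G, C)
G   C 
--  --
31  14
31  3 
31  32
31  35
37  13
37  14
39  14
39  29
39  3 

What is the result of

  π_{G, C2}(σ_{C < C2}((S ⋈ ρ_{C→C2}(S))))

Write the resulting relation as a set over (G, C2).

ρ[C→C2]: schema becomes (G, C2); tuples unchanged.
S ⋈ ρ_{C→C2}(S) (natural join on G): {(31, 14, 14), (31, 14, 3), (31, 14, 32), (31, 14, 35), (31, 3, 14), (31, 3, 3), (31, 3, 32), (31, 3, 35), (31, 32, 14), (31, 32, 3), (31, 32, 32), (31, 32, 35), (31, 35, 14), (31, 35, 3), (31, 35, 32), (31, 35, 35), (37, 13, 13), (37, 13, 14), (37, 14, 13), (37, 14, 14), (39, 14, 14), (39, 14, 29), (39, 14, 3), (39, 29, 14), (39, 29, 29), (39, 29, 3), (39, 3, 14), (39, 3, 29), (39, 3, 3)}
Selection C < C2: {(31, 14, 32), (31, 14, 35), (31, 3, 14), (31, 3, 32), (31, 3, 35), (31, 32, 35), (37, 13, 14), (39, 14, 29), (39, 3, 14), (39, 3, 29)}
Projecting to G, C2 (4 duplicate(s) eliminated): {(31, 14), (31, 32), (31, 35), (37, 14), (39, 14), (39, 29)}

{(31, 14), (31, 32), (31, 35), (37, 14), (39, 14), (39, 29)}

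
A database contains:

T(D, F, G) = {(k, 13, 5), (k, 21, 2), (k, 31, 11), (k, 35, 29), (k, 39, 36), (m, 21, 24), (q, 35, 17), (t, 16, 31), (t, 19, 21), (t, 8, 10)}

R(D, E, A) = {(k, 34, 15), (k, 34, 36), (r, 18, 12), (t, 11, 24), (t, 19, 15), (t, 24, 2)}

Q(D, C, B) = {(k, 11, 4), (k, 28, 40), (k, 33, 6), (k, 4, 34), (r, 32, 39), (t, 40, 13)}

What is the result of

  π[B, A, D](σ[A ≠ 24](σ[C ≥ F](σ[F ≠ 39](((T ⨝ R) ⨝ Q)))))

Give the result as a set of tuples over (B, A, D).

Natural join on D: {(k, 13, 5, 34, 15), (k, 13, 5, 34, 36), (k, 21, 2, 34, 15), (k, 21, 2, 34, 36), (k, 31, 11, 34, 15), (k, 31, 11, 34, 36), (k, 35, 29, 34, 15), (k, 35, 29, 34, 36), (k, 39, 36, 34, 15), (k, 39, 36, 34, 36), (t, 16, 31, 11, 24), (t, 16, 31, 19, 15), (t, 16, 31, 24, 2), (t, 19, 21, 11, 24), (t, 19, 21, 19, 15), (t, 19, 21, 24, 2), (t, 8, 10, 11, 24), (t, 8, 10, 19, 15), (t, 8, 10, 24, 2)}
Natural join on D: {(k, 13, 5, 34, 15, 11, 4), (k, 13, 5, 34, 15, 28, 40), (k, 13, 5, 34, 15, 33, 6), (k, 13, 5, 34, 15, 4, 34), (k, 13, 5, 34, 36, 11, 4), (k, 13, 5, 34, 36, 28, 40), (k, 13, 5, 34, 36, 33, 6), (k, 13, 5, 34, 36, 4, 34), (k, 21, 2, 34, 15, 11, 4), (k, 21, 2, 34, 15, 28, 40), (k, 21, 2, 34, 15, 33, 6), (k, 21, 2, 34, 15, 4, 34), (k, 21, 2, 34, 36, 11, 4), (k, 21, 2, 34, 36, 28, 40), (k, 21, 2, 34, 36, 33, 6), (k, 21, 2, 34, 36, 4, 34), (k, 31, 11, 34, 15, 11, 4), (k, 31, 11, 34, 15, 28, 40), (k, 31, 11, 34, 15, 33, 6), (k, 31, 11, 34, 15, 4, 34), (k, 31, 11, 34, 36, 11, 4), (k, 31, 11, 34, 36, 28, 40), (k, 31, 11, 34, 36, 33, 6), (k, 31, 11, 34, 36, 4, 34), (k, 35, 29, 34, 15, 11, 4), (k, 35, 29, 34, 15, 28, 40), (k, 35, 29, 34, 15, 33, 6), (k, 35, 29, 34, 15, 4, 34), (k, 35, 29, 34, 36, 11, 4), (k, 35, 29, 34, 36, 28, 40), (k, 35, 29, 34, 36, 33, 6), (k, 35, 29, 34, 36, 4, 34), (k, 39, 36, 34, 15, 11, 4), (k, 39, 36, 34, 15, 28, 40), (k, 39, 36, 34, 15, 33, 6), (k, 39, 36, 34, 15, 4, 34), (k, 39, 36, 34, 36, 11, 4), (k, 39, 36, 34, 36, 28, 40), (k, 39, 36, 34, 36, 33, 6), (k, 39, 36, 34, 36, 4, 34), (t, 16, 31, 11, 24, 40, 13), (t, 16, 31, 19, 15, 40, 13), (t, 16, 31, 24, 2, 40, 13), (t, 19, 21, 11, 24, 40, 13), (t, 19, 21, 19, 15, 40, 13), (t, 19, 21, 24, 2, 40, 13), (t, 8, 10, 11, 24, 40, 13), (t, 8, 10, 19, 15, 40, 13), (t, 8, 10, 24, 2, 40, 13)}
Filtering on F ≠ 39 leaves {(k, 13, 5, 34, 15, 11, 4), (k, 13, 5, 34, 15, 28, 40), (k, 13, 5, 34, 15, 33, 6), (k, 13, 5, 34, 15, 4, 34), (k, 13, 5, 34, 36, 11, 4), (k, 13, 5, 34, 36, 28, 40), (k, 13, 5, 34, 36, 33, 6), (k, 13, 5, 34, 36, 4, 34), (k, 21, 2, 34, 15, 11, 4), (k, 21, 2, 34, 15, 28, 40), (k, 21, 2, 34, 15, 33, 6), (k, 21, 2, 34, 15, 4, 34), (k, 21, 2, 34, 36, 11, 4), (k, 21, 2, 34, 36, 28, 40), (k, 21, 2, 34, 36, 33, 6), (k, 21, 2, 34, 36, 4, 34), (k, 31, 11, 34, 15, 11, 4), (k, 31, 11, 34, 15, 28, 40), (k, 31, 11, 34, 15, 33, 6), (k, 31, 11, 34, 15, 4, 34), (k, 31, 11, 34, 36, 11, 4), (k, 31, 11, 34, 36, 28, 40), (k, 31, 11, 34, 36, 33, 6), (k, 31, 11, 34, 36, 4, 34), (k, 35, 29, 34, 15, 11, 4), (k, 35, 29, 34, 15, 28, 40), (k, 35, 29, 34, 15, 33, 6), (k, 35, 29, 34, 15, 4, 34), (k, 35, 29, 34, 36, 11, 4), (k, 35, 29, 34, 36, 28, 40), (k, 35, 29, 34, 36, 33, 6), (k, 35, 29, 34, 36, 4, 34), (t, 16, 31, 11, 24, 40, 13), (t, 16, 31, 19, 15, 40, 13), (t, 16, 31, 24, 2, 40, 13), (t, 19, 21, 11, 24, 40, 13), (t, 19, 21, 19, 15, 40, 13), (t, 19, 21, 24, 2, 40, 13), (t, 8, 10, 11, 24, 40, 13), (t, 8, 10, 19, 15, 40, 13), (t, 8, 10, 24, 2, 40, 13)}.
Filtering on C ≥ F leaves {(k, 13, 5, 34, 15, 28, 40), (k, 13, 5, 34, 15, 33, 6), (k, 13, 5, 34, 36, 28, 40), (k, 13, 5, 34, 36, 33, 6), (k, 21, 2, 34, 15, 28, 40), (k, 21, 2, 34, 15, 33, 6), (k, 21, 2, 34, 36, 28, 40), (k, 21, 2, 34, 36, 33, 6), (k, 31, 11, 34, 15, 33, 6), (k, 31, 11, 34, 36, 33, 6), (t, 16, 31, 11, 24, 40, 13), (t, 16, 31, 19, 15, 40, 13), (t, 16, 31, 24, 2, 40, 13), (t, 19, 21, 11, 24, 40, 13), (t, 19, 21, 19, 15, 40, 13), (t, 19, 21, 24, 2, 40, 13), (t, 8, 10, 11, 24, 40, 13), (t, 8, 10, 19, 15, 40, 13), (t, 8, 10, 24, 2, 40, 13)}.
Filtering on A ≠ 24 leaves {(k, 13, 5, 34, 15, 28, 40), (k, 13, 5, 34, 15, 33, 6), (k, 13, 5, 34, 36, 28, 40), (k, 13, 5, 34, 36, 33, 6), (k, 21, 2, 34, 15, 28, 40), (k, 21, 2, 34, 15, 33, 6), (k, 21, 2, 34, 36, 28, 40), (k, 21, 2, 34, 36, 33, 6), (k, 31, 11, 34, 15, 33, 6), (k, 31, 11, 34, 36, 33, 6), (t, 16, 31, 19, 15, 40, 13), (t, 16, 31, 24, 2, 40, 13), (t, 19, 21, 19, 15, 40, 13), (t, 19, 21, 24, 2, 40, 13), (t, 8, 10, 19, 15, 40, 13), (t, 8, 10, 24, 2, 40, 13)}.
π[B, A, D]: project onto (B, A, D) (10 duplicate(s) eliminated) → {(13, 15, t), (13, 2, t), (40, 15, k), (40, 36, k), (6, 15, k), (6, 36, k)}

{(13, 15, t), (13, 2, t), (40, 15, k), (40, 36, k), (6, 15, k), (6, 36, k)}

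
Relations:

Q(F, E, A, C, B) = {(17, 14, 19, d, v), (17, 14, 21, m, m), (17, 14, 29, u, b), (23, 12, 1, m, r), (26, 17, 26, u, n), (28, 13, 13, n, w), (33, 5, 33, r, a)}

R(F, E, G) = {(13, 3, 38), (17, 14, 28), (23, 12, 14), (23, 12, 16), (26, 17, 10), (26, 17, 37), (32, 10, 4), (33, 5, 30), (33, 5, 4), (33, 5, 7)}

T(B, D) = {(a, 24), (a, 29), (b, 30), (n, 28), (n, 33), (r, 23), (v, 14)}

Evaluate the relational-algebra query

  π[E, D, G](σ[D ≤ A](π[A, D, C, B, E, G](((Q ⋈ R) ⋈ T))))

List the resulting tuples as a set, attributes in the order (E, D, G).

Q ⋈ R (natural join on F, E): {(17, 14, 19, d, v, 28), (17, 14, 21, m, m, 28), (17, 14, 29, u, b, 28), (23, 12, 1, m, r, 14), (23, 12, 1, m, r, 16), (26, 17, 26, u, n, 10), (26, 17, 26, u, n, 37), (33, 5, 33, r, a, 30), (33, 5, 33, r, a, 4), (33, 5, 33, r, a, 7)}
(Q ⋈ R) ⋈ T (natural join on B): {(17, 14, 19, d, v, 28, 14), (17, 14, 29, u, b, 28, 30), (23, 12, 1, m, r, 14, 23), (23, 12, 1, m, r, 16, 23), (26, 17, 26, u, n, 10, 28), (26, 17, 26, u, n, 10, 33), (26, 17, 26, u, n, 37, 28), (26, 17, 26, u, n, 37, 33), (33, 5, 33, r, a, 30, 24), (33, 5, 33, r, a, 30, 29), (33, 5, 33, r, a, 4, 24), (33, 5, 33, r, a, 4, 29), (33, 5, 33, r, a, 7, 24), (33, 5, 33, r, a, 7, 29)}
Keep only column(s) A, D, C, B, E, G: {(1, 23, m, r, 12, 14), (1, 23, m, r, 12, 16), (19, 14, d, v, 14, 28), (26, 28, u, n, 17, 10), (26, 28, u, n, 17, 37), (26, 33, u, n, 17, 10), (26, 33, u, n, 17, 37), (29, 30, u, b, 14, 28), (33, 24, r, a, 5, 30), (33, 24, r, a, 5, 4), (33, 24, r, a, 5, 7), (33, 29, r, a, 5, 30), (33, 29, r, a, 5, 4), (33, 29, r, a, 5, 7)}
σ[D ≤ A]: keep tuples satisfying D ≤ A → {(19, 14, d, v, 14, 28), (33, 24, r, a, 5, 30), (33, 24, r, a, 5, 4), (33, 24, r, a, 5, 7), (33, 29, r, a, 5, 30), (33, 29, r, a, 5, 4), (33, 29, r, a, 5, 7)}
Keep only column(s) E, D, G: {(14, 14, 28), (5, 24, 30), (5, 24, 4), (5, 24, 7), (5, 29, 30), (5, 29, 4), (5, 29, 7)}

{(14, 14, 28), (5, 24, 30), (5, 24, 4), (5, 24, 7), (5, 29, 30), (5, 29, 4), (5, 29, 7)}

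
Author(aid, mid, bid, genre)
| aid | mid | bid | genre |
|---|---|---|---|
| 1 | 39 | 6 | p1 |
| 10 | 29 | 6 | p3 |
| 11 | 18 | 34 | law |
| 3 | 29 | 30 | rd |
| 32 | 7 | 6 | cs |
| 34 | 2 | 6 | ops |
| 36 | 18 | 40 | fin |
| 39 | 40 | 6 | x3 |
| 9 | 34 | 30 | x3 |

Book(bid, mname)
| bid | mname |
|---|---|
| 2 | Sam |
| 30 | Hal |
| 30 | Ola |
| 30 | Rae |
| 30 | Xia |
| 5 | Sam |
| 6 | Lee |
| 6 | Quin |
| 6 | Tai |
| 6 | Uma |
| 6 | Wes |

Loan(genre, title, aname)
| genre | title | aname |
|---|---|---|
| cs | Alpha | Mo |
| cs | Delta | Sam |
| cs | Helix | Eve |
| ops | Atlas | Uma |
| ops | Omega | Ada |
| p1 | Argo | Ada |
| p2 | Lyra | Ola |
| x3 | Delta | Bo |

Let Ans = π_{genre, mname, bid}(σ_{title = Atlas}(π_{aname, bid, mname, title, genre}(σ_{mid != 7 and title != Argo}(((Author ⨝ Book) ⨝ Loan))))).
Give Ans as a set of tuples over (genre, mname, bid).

Joining Author and Book on bid yields {(1, 39, 6, p1, Lee), (1, 39, 6, p1, Quin), (1, 39, 6, p1, Tai), (1, 39, 6, p1, Uma), (1, 39, 6, p1, Wes), (10, 29, 6, p3, Lee), (10, 29, 6, p3, Quin), (10, 29, 6, p3, Tai), (10, 29, 6, p3, Uma), (10, 29, 6, p3, Wes), (3, 29, 30, rd, Hal), (3, 29, 30, rd, Ola), (3, 29, 30, rd, Rae), (3, 29, 30, rd, Xia), (32, 7, 6, cs, Lee), (32, 7, 6, cs, Quin), (32, 7, 6, cs, Tai), (32, 7, 6, cs, Uma), (32, 7, 6, cs, Wes), (34, 2, 6, ops, Lee), (34, 2, 6, ops, Quin), (34, 2, 6, ops, Tai), (34, 2, 6, ops, Uma), (34, 2, 6, ops, Wes), (39, 40, 6, x3, Lee), (39, 40, 6, x3, Quin), (39, 40, 6, x3, Tai), (39, 40, 6, x3, Uma), (39, 40, 6, x3, Wes), (9, 34, 30, x3, Hal), (9, 34, 30, x3, Ola), (9, 34, 30, x3, Rae), (9, 34, 30, x3, Xia)}.
Joining (Author ⨝ Book) and Loan on genre yields {(1, 39, 6, p1, Lee, Argo, Ada), (1, 39, 6, p1, Quin, Argo, Ada), (1, 39, 6, p1, Tai, Argo, Ada), (1, 39, 6, p1, Uma, Argo, Ada), (1, 39, 6, p1, Wes, Argo, Ada), (32, 7, 6, cs, Lee, Alpha, Mo), (32, 7, 6, cs, Lee, Delta, Sam), (32, 7, 6, cs, Lee, Helix, Eve), (32, 7, 6, cs, Quin, Alpha, Mo), (32, 7, 6, cs, Quin, Delta, Sam), (32, 7, 6, cs, Quin, Helix, Eve), (32, 7, 6, cs, Tai, Alpha, Mo), (32, 7, 6, cs, Tai, Delta, Sam), (32, 7, 6, cs, Tai, Helix, Eve), (32, 7, 6, cs, Uma, Alpha, Mo), (32, 7, 6, cs, Uma, Delta, Sam), (32, 7, 6, cs, Uma, Helix, Eve), (32, 7, 6, cs, Wes, Alpha, Mo), (32, 7, 6, cs, Wes, Delta, Sam), (32, 7, 6, cs, Wes, Helix, Eve), (34, 2, 6, ops, Lee, Atlas, Uma), (34, 2, 6, ops, Lee, Omega, Ada), (34, 2, 6, ops, Quin, Atlas, Uma), (34, 2, 6, ops, Quin, Omega, Ada), (34, 2, 6, ops, Tai, Atlas, Uma), (34, 2, 6, ops, Tai, Omega, Ada), (34, 2, 6, ops, Uma, Atlas, Uma), (34, 2, 6, ops, Uma, Omega, Ada), (34, 2, 6, ops, Wes, Atlas, Uma), (34, 2, 6, ops, Wes, Omega, Ada), (39, 40, 6, x3, Lee, Delta, Bo), (39, 40, 6, x3, Quin, Delta, Bo), (39, 40, 6, x3, Tai, Delta, Bo), (39, 40, 6, x3, Uma, Delta, Bo), (39, 40, 6, x3, Wes, Delta, Bo), (9, 34, 30, x3, Hal, Delta, Bo), (9, 34, 30, x3, Ola, Delta, Bo), (9, 34, 30, x3, Rae, Delta, Bo), (9, 34, 30, x3, Xia, Delta, Bo)}.
Selection mid != 7 and title != Argo: {(34, 2, 6, ops, Lee, Atlas, Uma), (34, 2, 6, ops, Lee, Omega, Ada), (34, 2, 6, ops, Quin, Atlas, Uma), (34, 2, 6, ops, Quin, Omega, Ada), (34, 2, 6, ops, Tai, Atlas, Uma), (34, 2, 6, ops, Tai, Omega, Ada), (34, 2, 6, ops, Uma, Atlas, Uma), (34, 2, 6, ops, Uma, Omega, Ada), (34, 2, 6, ops, Wes, Atlas, Uma), (34, 2, 6, ops, Wes, Omega, Ada), (39, 40, 6, x3, Lee, Delta, Bo), (39, 40, 6, x3, Quin, Delta, Bo), (39, 40, 6, x3, Tai, Delta, Bo), (39, 40, 6, x3, Uma, Delta, Bo), (39, 40, 6, x3, Wes, Delta, Bo), (9, 34, 30, x3, Hal, Delta, Bo), (9, 34, 30, x3, Ola, Delta, Bo), (9, 34, 30, x3, Rae, Delta, Bo), (9, 34, 30, x3, Xia, Delta, Bo)}
Projecting to aname, bid, mname, title, genre: {(Ada, 6, Lee, Omega, ops), (Ada, 6, Quin, Omega, ops), (Ada, 6, Tai, Omega, ops), (Ada, 6, Uma, Omega, ops), (Ada, 6, Wes, Omega, ops), (Bo, 30, Hal, Delta, x3), (Bo, 30, Ola, Delta, x3), (Bo, 30, Rae, Delta, x3), (Bo, 30, Xia, Delta, x3), (Bo, 6, Lee, Delta, x3), (Bo, 6, Quin, Delta, x3), (Bo, 6, Tai, Delta, x3), (Bo, 6, Uma, Delta, x3), (Bo, 6, Wes, Delta, x3), (Uma, 6, Lee, Atlas, ops), (Uma, 6, Quin, Atlas, ops), (Uma, 6, Tai, Atlas, ops), (Uma, 6, Uma, Atlas, ops), (Uma, 6, Wes, Atlas, ops)}
Selection title = Atlas: {(Uma, 6, Lee, Atlas, ops), (Uma, 6, Quin, Atlas, ops), (Uma, 6, Tai, Atlas, ops), (Uma, 6, Uma, Atlas, ops), (Uma, 6, Wes, Atlas, ops)}
Projecting to genre, mname, bid: {(ops, Lee, 6), (ops, Quin, 6), (ops, Tai, 6), (ops, Uma, 6), (ops, Wes, 6)}

{(ops, Lee, 6), (ops, Quin, 6), (ops, Tai, 6), (ops, Uma, 6), (ops, Wes, 6)}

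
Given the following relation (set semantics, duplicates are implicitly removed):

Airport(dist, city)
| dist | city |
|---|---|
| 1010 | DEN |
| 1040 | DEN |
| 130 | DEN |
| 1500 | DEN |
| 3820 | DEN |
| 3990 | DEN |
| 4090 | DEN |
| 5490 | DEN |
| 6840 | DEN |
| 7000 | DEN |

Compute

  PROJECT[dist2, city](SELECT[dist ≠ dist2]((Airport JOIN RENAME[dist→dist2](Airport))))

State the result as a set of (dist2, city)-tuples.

{(1010, DEN), (1040, DEN), (130, DEN), (1500, DEN), (3820, DEN), (3990, DEN), (4090, DEN), (5490, DEN), (6840, DEN), (7000, DEN)}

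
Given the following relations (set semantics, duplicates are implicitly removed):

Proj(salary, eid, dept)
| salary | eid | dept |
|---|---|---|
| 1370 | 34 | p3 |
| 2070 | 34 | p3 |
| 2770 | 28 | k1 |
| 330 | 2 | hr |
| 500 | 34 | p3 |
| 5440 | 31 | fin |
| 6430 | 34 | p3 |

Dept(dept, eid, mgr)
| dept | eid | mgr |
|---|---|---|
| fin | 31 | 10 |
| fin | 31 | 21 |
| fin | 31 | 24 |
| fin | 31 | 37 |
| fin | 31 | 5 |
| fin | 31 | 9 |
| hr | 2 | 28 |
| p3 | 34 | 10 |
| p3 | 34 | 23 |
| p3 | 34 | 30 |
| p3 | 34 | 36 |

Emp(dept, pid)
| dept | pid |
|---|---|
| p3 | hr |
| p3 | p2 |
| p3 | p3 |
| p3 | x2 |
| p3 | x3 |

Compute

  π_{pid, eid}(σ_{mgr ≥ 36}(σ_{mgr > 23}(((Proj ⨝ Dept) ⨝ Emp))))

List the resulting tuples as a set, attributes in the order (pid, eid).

{(hr, 34), (p2, 34), (p3, 34), (x2, 34), (x3, 34)}

Proj ⋈ Dept (natural join on eid, dept): {(1370, 34, p3, 10), (1370, 34, p3, 23), (1370, 34, p3, 30), (1370, 34, p3, 36), (2070, 34, p3, 10), (2070, 34, p3, 23), (2070, 34, p3, 30), (2070, 34, p3, 36), (330, 2, hr, 28), (500, 34, p3, 10), (500, 34, p3, 23), (500, 34, p3, 30), (500, 34, p3, 36), (5440, 31, fin, 10), (5440, 31, fin, 21), (5440, 31, fin, 24), (5440, 31, fin, 37), (5440, 31, fin, 5), (5440, 31, fin, 9), (6430, 34, p3, 10), (6430, 34, p3, 23), (6430, 34, p3, 30), (6430, 34, p3, 36)}
(Proj ⨝ Dept) ⋈ Emp (natural join on dept): {(1370, 34, p3, 10, hr), (1370, 34, p3, 10, p2), (1370, 34, p3, 10, p3), (1370, 34, p3, 10, x2), (1370, 34, p3, 10, x3), (1370, 34, p3, 23, hr), (1370, 34, p3, 23, p2), (1370, 34, p3, 23, p3), (1370, 34, p3, 23, x2), (1370, 34, p3, 23, x3), (1370, 34, p3, 30, hr), (1370, 34, p3, 30, p2), (1370, 34, p3, 30, p3), (1370, 34, p3, 30, x2), (1370, 34, p3, 30, x3), (1370, 34, p3, 36, hr), (1370, 34, p3, 36, p2), (1370, 34, p3, 36, p3), (1370, 34, p3, 36, x2), (1370, 34, p3, 36, x3), (2070, 34, p3, 10, hr), (2070, 34, p3, 10, p2), (2070, 34, p3, 10, p3), (2070, 34, p3, 10, x2), (2070, 34, p3, 10, x3), (2070, 34, p3, 23, hr), (2070, 34, p3, 23, p2), (2070, 34, p3, 23, p3), (2070, 34, p3, 23, x2), (2070, 34, p3, 23, x3), (2070, 34, p3, 30, hr), (2070, 34, p3, 30, p2), (2070, 34, p3, 30, p3), (2070, 34, p3, 30, x2), (2070, 34, p3, 30, x3), (2070, 34, p3, 36, hr), (2070, 34, p3, 36, p2), (2070, 34, p3, 36, p3), (2070, 34, p3, 36, x2), (2070, 34, p3, 36, x3), (500, 34, p3, 10, hr), (500, 34, p3, 10, p2), (500, 34, p3, 10, p3), (500, 34, p3, 10, x2), (500, 34, p3, 10, x3), (500, 34, p3, 23, hr), (500, 34, p3, 23, p2), (500, 34, p3, 23, p3), (500, 34, p3, 23, x2), (500, 34, p3, 23, x3), (500, 34, p3, 30, hr), (500, 34, p3, 30, p2), (500, 34, p3, 30, p3), (500, 34, p3, 30, x2), (500, 34, p3, 30, x3), (500, 34, p3, 36, hr), (500, 34, p3, 36, p2), (500, 34, p3, 36, p3), (500, 34, p3, 36, x2), (500, 34, p3, 36, x3), (6430, 34, p3, 10, hr), (6430, 34, p3, 10, p2), (6430, 34, p3, 10, p3), (6430, 34, p3, 10, x2), (6430, 34, p3, 10, x3), (6430, 34, p3, 23, hr), (6430, 34, p3, 23, p2), (6430, 34, p3, 23, p3), (6430, 34, p3, 23, x2), (6430, 34, p3, 23, x3), (6430, 34, p3, 30, hr), (6430, 34, p3, 30, p2), (6430, 34, p3, 30, p3), (6430, 34, p3, 30, x2), (6430, 34, p3, 30, x3), (6430, 34, p3, 36, hr), (6430, 34, p3, 36, p2), (6430, 34, p3, 36, p3), (6430, 34, p3, 36, x2), (6430, 34, p3, 36, x3)}
σ[mgr > 23]: keep tuples satisfying mgr > 23 → {(1370, 34, p3, 30, hr), (1370, 34, p3, 30, p2), (1370, 34, p3, 30, p3), (1370, 34, p3, 30, x2), (1370, 34, p3, 30, x3), (1370, 34, p3, 36, hr), (1370, 34, p3, 36, p2), (1370, 34, p3, 36, p3), (1370, 34, p3, 36, x2), (1370, 34, p3, 36, x3), (2070, 34, p3, 30, hr), (2070, 34, p3, 30, p2), (2070, 34, p3, 30, p3), (2070, 34, p3, 30, x2), (2070, 34, p3, 30, x3), (2070, 34, p3, 36, hr), (2070, 34, p3, 36, p2), (2070, 34, p3, 36, p3), (2070, 34, p3, 36, x2), (2070, 34, p3, 36, x3), (500, 34, p3, 30, hr), (500, 34, p3, 30, p2), (500, 34, p3, 30, p3), (500, 34, p3, 30, x2), (500, 34, p3, 30, x3), (500, 34, p3, 36, hr), (500, 34, p3, 36, p2), (500, 34, p3, 36, p3), (500, 34, p3, 36, x2), (500, 34, p3, 36, x3), (6430, 34, p3, 30, hr), (6430, 34, p3, 30, p2), (6430, 34, p3, 30, p3), (6430, 34, p3, 30, x2), (6430, 34, p3, 30, x3), (6430, 34, p3, 36, hr), (6430, 34, p3, 36, p2), (6430, 34, p3, 36, p3), (6430, 34, p3, 36, x2), (6430, 34, p3, 36, x3)}
σ[mgr ≥ 36]: keep tuples satisfying mgr ≥ 36 → {(1370, 34, p3, 36, hr), (1370, 34, p3, 36, p2), (1370, 34, p3, 36, p3), (1370, 34, p3, 36, x2), (1370, 34, p3, 36, x3), (2070, 34, p3, 36, hr), (2070, 34, p3, 36, p2), (2070, 34, p3, 36, p3), (2070, 34, p3, 36, x2), (2070, 34, p3, 36, x3), (500, 34, p3, 36, hr), (500, 34, p3, 36, p2), (500, 34, p3, 36, p3), (500, 34, p3, 36, x2), (500, 34, p3, 36, x3), (6430, 34, p3, 36, hr), (6430, 34, p3, 36, p2), (6430, 34, p3, 36, p3), (6430, 34, p3, 36, x2), (6430, 34, p3, 36, x3)}
π_{pid, eid} gives {(hr, 34), (p2, 34), (p3, 34), (x2, 34), (x3, 34)} (15 duplicate(s) eliminated).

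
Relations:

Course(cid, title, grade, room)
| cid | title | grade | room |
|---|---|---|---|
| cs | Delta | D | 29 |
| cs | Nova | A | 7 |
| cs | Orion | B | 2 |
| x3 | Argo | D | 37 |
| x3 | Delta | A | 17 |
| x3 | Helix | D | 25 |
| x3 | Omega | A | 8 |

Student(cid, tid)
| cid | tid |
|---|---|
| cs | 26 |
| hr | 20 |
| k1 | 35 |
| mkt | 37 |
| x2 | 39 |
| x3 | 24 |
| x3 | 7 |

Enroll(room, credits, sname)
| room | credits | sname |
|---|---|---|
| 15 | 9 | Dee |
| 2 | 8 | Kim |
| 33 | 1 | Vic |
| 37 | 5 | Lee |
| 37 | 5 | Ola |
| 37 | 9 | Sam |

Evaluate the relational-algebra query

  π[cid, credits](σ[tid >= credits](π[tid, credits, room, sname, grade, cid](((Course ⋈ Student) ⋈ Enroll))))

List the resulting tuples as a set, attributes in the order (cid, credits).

Course ⋈ Student (natural join on cid): {(cs, Delta, D, 29, 26), (cs, Nova, A, 7, 26), (cs, Orion, B, 2, 26), (x3, Argo, D, 37, 24), (x3, Argo, D, 37, 7), (x3, Delta, A, 17, 24), (x3, Delta, A, 17, 7), (x3, Helix, D, 25, 24), (x3, Helix, D, 25, 7), (x3, Omega, A, 8, 24), (x3, Omega, A, 8, 7)}
(Course ⋈ Student) ⋈ Enroll (natural join on room): {(cs, Orion, B, 2, 26, 8, Kim), (x3, Argo, D, 37, 24, 5, Lee), (x3, Argo, D, 37, 24, 5, Ola), (x3, Argo, D, 37, 24, 9, Sam), (x3, Argo, D, 37, 7, 5, Lee), (x3, Argo, D, 37, 7, 5, Ola), (x3, Argo, D, 37, 7, 9, Sam)}
Projecting to tid, credits, room, sname, grade, cid: {(24, 5, 37, Lee, D, x3), (24, 5, 37, Ola, D, x3), (24, 9, 37, Sam, D, x3), (26, 8, 2, Kim, B, cs), (7, 5, 37, Lee, D, x3), (7, 5, 37, Ola, D, x3), (7, 9, 37, Sam, D, x3)}
Selection tid >= credits: {(24, 5, 37, Lee, D, x3), (24, 5, 37, Ola, D, x3), (24, 9, 37, Sam, D, x3), (26, 8, 2, Kim, B, cs), (7, 5, 37, Lee, D, x3), (7, 5, 37, Ola, D, x3)}
Projecting to cid, credits (3 duplicate(s) eliminated): {(cs, 8), (x3, 5), (x3, 9)}

{(cs, 8), (x3, 5), (x3, 9)}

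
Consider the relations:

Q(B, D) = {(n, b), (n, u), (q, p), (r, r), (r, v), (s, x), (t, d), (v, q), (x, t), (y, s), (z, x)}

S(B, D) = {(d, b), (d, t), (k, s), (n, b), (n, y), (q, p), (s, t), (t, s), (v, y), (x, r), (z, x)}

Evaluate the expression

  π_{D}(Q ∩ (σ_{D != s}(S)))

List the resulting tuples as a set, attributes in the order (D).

Apply σ_{D != s}; surviving tuples: {(d, b), (d, t), (n, b), (n, y), (q, p), (s, t), (v, y), (x, r), (z, x)}
Set intersection of the two operands is {(n, b), (q, p), (z, x)}.
Keep only column(s) D: {b, p, x}

{b, p, x}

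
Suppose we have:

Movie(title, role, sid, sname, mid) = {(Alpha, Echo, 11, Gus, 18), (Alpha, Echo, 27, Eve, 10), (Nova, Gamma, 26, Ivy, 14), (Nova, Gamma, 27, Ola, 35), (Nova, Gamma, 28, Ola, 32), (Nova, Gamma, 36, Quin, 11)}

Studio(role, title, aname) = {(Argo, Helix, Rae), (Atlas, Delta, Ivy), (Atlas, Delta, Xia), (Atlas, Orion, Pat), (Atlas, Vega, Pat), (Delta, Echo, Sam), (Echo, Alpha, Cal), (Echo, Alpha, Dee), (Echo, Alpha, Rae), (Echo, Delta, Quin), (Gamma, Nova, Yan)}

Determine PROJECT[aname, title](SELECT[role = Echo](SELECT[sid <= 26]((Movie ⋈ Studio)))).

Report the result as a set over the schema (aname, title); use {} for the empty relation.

Joining Movie and Studio on title, role yields {(Alpha, Echo, 11, Gus, 18, Cal), (Alpha, Echo, 11, Gus, 18, Dee), (Alpha, Echo, 11, Gus, 18, Rae), (Alpha, Echo, 27, Eve, 10, Cal), (Alpha, Echo, 27, Eve, 10, Dee), (Alpha, Echo, 27, Eve, 10, Rae), (Nova, Gamma, 26, Ivy, 14, Yan), (Nova, Gamma, 27, Ola, 35, Yan), (Nova, Gamma, 28, Ola, 32, Yan), (Nova, Gamma, 36, Quin, 11, Yan)}.
Apply σ_{sid <= 26}; surviving tuples: {(Alpha, Echo, 11, Gus, 18, Cal), (Alpha, Echo, 11, Gus, 18, Dee), (Alpha, Echo, 11, Gus, 18, Rae), (Nova, Gamma, 26, Ivy, 14, Yan)}
Apply σ_{role = Echo}; surviving tuples: {(Alpha, Echo, 11, Gus, 18, Cal), (Alpha, Echo, 11, Gus, 18, Dee), (Alpha, Echo, 11, Gus, 18, Rae)}
Projecting to aname, title: {(Cal, Alpha), (Dee, Alpha), (Rae, Alpha)}

{(Cal, Alpha), (Dee, Alpha), (Rae, Alpha)}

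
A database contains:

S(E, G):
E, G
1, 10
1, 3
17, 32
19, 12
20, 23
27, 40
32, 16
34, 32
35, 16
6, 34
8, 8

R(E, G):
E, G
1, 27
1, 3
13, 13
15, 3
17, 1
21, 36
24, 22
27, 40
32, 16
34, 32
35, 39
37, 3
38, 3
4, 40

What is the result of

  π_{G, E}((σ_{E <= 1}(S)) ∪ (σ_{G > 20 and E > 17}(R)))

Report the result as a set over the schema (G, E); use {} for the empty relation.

{(10, 1), (22, 24), (3, 1), (32, 34), (36, 21), (39, 35), (40, 27)}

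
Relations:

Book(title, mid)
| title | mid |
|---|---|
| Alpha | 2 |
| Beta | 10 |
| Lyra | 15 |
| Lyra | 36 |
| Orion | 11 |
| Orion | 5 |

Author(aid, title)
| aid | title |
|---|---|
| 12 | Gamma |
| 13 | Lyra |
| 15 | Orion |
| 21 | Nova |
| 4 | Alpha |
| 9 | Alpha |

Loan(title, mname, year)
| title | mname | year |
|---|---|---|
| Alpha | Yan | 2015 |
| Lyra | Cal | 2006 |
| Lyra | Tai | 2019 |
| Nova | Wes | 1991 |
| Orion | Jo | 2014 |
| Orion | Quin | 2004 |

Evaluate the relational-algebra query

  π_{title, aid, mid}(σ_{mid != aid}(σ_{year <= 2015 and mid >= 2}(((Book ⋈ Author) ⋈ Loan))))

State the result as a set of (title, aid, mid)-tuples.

{(Alpha, 4, 2), (Alpha, 9, 2), (Lyra, 13, 15), (Lyra, 13, 36), (Orion, 15, 11), (Orion, 15, 5)}

Natural join on title: {(Alpha, 2, 4), (Alpha, 2, 9), (Lyra, 15, 13), (Lyra, 36, 13), (Orion, 11, 15), (Orion, 5, 15)}
Natural join on title: {(Alpha, 2, 4, Yan, 2015), (Alpha, 2, 9, Yan, 2015), (Lyra, 15, 13, Cal, 2006), (Lyra, 15, 13, Tai, 2019), (Lyra, 36, 13, Cal, 2006), (Lyra, 36, 13, Tai, 2019), (Orion, 11, 15, Jo, 2014), (Orion, 11, 15, Quin, 2004), (Orion, 5, 15, Jo, 2014), (Orion, 5, 15, Quin, 2004)}
Filtering on year <= 2015 and mid >= 2 leaves {(Alpha, 2, 4, Yan, 2015), (Alpha, 2, 9, Yan, 2015), (Lyra, 15, 13, Cal, 2006), (Lyra, 36, 13, Cal, 2006), (Orion, 11, 15, Jo, 2014), (Orion, 11, 15, Quin, 2004), (Orion, 5, 15, Jo, 2014), (Orion, 5, 15, Quin, 2004)}.
Filtering on mid != aid leaves {(Alpha, 2, 4, Yan, 2015), (Alpha, 2, 9, Yan, 2015), (Lyra, 15, 13, Cal, 2006), (Lyra, 36, 13, Cal, 2006), (Orion, 11, 15, Jo, 2014), (Orion, 11, 15, Quin, 2004), (Orion, 5, 15, Jo, 2014), (Orion, 5, 15, Quin, 2004)}.
Keep only column(s) title, aid, mid (2 duplicate(s) eliminated): {(Alpha, 4, 2), (Alpha, 9, 2), (Lyra, 13, 15), (Lyra, 13, 36), (Orion, 15, 11), (Orion, 15, 5)}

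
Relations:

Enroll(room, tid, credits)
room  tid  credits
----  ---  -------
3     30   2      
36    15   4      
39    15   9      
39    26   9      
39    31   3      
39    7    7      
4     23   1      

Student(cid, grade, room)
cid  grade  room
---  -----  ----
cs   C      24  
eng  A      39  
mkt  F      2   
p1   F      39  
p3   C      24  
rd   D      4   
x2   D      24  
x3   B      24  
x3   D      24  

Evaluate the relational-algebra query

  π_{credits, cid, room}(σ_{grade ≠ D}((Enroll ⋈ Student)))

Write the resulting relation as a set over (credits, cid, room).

Natural join on room: {(39, 15, 9, eng, A), (39, 15, 9, p1, F), (39, 26, 9, eng, A), (39, 26, 9, p1, F), (39, 31, 3, eng, A), (39, 31, 3, p1, F), (39, 7, 7, eng, A), (39, 7, 7, p1, F), (4, 23, 1, rd, D)}
σ[grade ≠ D]: keep tuples satisfying grade ≠ D → {(39, 15, 9, eng, A), (39, 15, 9, p1, F), (39, 26, 9, eng, A), (39, 26, 9, p1, F), (39, 31, 3, eng, A), (39, 31, 3, p1, F), (39, 7, 7, eng, A), (39, 7, 7, p1, F)}
Projecting to credits, cid, room (2 duplicate(s) eliminated): {(3, eng, 39), (3, p1, 39), (7, eng, 39), (7, p1, 39), (9, eng, 39), (9, p1, 39)}

{(3, eng, 39), (3, p1, 39), (7, eng, 39), (7, p1, 39), (9, eng, 39), (9, p1, 39)}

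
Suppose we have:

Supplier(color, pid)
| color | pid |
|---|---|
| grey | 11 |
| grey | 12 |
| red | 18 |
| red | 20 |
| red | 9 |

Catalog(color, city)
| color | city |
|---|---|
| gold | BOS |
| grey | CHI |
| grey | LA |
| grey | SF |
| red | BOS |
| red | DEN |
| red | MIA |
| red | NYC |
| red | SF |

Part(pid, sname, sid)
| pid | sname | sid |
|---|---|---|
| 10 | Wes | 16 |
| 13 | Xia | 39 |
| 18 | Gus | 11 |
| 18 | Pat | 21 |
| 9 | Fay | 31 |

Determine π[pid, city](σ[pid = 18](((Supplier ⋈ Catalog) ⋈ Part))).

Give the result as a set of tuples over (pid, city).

Supplier ⋈ Catalog (natural join on color): {(grey, 11, CHI), (grey, 11, LA), (grey, 11, SF), (grey, 12, CHI), (grey, 12, LA), (grey, 12, SF), (red, 18, BOS), (red, 18, DEN), (red, 18, MIA), (red, 18, NYC), (red, 18, SF), (red, 20, BOS), (red, 20, DEN), (red, 20, MIA), (red, 20, NYC), (red, 20, SF), (red, 9, BOS), (red, 9, DEN), (red, 9, MIA), (red, 9, NYC), (red, 9, SF)}
(Supplier ⋈ Catalog) ⋈ Part (natural join on pid): {(red, 18, BOS, Gus, 11), (red, 18, BOS, Pat, 21), (red, 18, DEN, Gus, 11), (red, 18, DEN, Pat, 21), (red, 18, MIA, Gus, 11), (red, 18, MIA, Pat, 21), (red, 18, NYC, Gus, 11), (red, 18, NYC, Pat, 21), (red, 18, SF, Gus, 11), (red, 18, SF, Pat, 21), (red, 9, BOS, Fay, 31), (red, 9, DEN, Fay, 31), (red, 9, MIA, Fay, 31), (red, 9, NYC, Fay, 31), (red, 9, SF, Fay, 31)}
σ[pid = 18]: keep tuples satisfying pid = 18 → {(red, 18, BOS, Gus, 11), (red, 18, BOS, Pat, 21), (red, 18, DEN, Gus, 11), (red, 18, DEN, Pat, 21), (red, 18, MIA, Gus, 11), (red, 18, MIA, Pat, 21), (red, 18, NYC, Gus, 11), (red, 18, NYC, Pat, 21), (red, 18, SF, Gus, 11), (red, 18, SF, Pat, 21)}
π_{pid, city} gives {(18, BOS), (18, DEN), (18, MIA), (18, NYC), (18, SF)} (5 duplicate(s) eliminated).

{(18, BOS), (18, DEN), (18, MIA), (18, NYC), (18, SF)}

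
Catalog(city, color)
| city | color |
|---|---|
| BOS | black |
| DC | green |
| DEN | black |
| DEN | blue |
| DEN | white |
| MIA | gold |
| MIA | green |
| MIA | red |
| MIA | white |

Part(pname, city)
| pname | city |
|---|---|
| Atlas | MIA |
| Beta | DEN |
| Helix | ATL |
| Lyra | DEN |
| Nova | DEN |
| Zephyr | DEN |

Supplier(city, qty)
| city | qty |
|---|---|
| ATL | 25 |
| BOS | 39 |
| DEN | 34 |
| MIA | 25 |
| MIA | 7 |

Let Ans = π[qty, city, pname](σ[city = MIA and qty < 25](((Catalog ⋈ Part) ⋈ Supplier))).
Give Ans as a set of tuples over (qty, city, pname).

Joining Catalog and Part on city yields {(DEN, black, Beta), (DEN, black, Lyra), (DEN, black, Nova), (DEN, black, Zephyr), (DEN, blue, Beta), (DEN, blue, Lyra), (DEN, blue, Nova), (DEN, blue, Zephyr), (DEN, white, Beta), (DEN, white, Lyra), (DEN, white, Nova), (DEN, white, Zephyr), (MIA, gold, Atlas), (MIA, green, Atlas), (MIA, red, Atlas), (MIA, white, Atlas)}.
Joining (Catalog ⋈ Part) and Supplier on city yields {(DEN, black, Beta, 34), (DEN, black, Lyra, 34), (DEN, black, Nova, 34), (DEN, black, Zephyr, 34), (DEN, blue, Beta, 34), (DEN, blue, Lyra, 34), (DEN, blue, Nova, 34), (DEN, blue, Zephyr, 34), (DEN, white, Beta, 34), (DEN, white, Lyra, 34), (DEN, white, Nova, 34), (DEN, white, Zephyr, 34), (MIA, gold, Atlas, 25), (MIA, gold, Atlas, 7), (MIA, green, Atlas, 25), (MIA, green, Atlas, 7), (MIA, red, Atlas, 25), (MIA, red, Atlas, 7), (MIA, white, Atlas, 25), (MIA, white, Atlas, 7)}.
Selection city = MIA and qty < 25: {(MIA, gold, Atlas, 7), (MIA, green, Atlas, 7), (MIA, red, Atlas, 7), (MIA, white, Atlas, 7)}
π_{qty, city, pname} gives {(7, MIA, Atlas)} (3 duplicate(s) eliminated).

{(7, MIA, Atlas)}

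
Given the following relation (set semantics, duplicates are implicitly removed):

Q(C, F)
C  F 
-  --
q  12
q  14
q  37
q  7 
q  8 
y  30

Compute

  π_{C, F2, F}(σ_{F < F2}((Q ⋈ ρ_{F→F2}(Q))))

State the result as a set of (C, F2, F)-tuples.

{(q, 12, 7), (q, 12, 8), (q, 14, 12), (q, 14, 7), (q, 14, 8), (q, 37, 12), (q, 37, 14), (q, 37, 7), (q, 37, 8), (q, 8, 7)}

ρ[F→F2]: schema becomes (C, F2); tuples unchanged.
Q ⋈ ρ_{F→F2}(Q) (natural join on C): {(q, 12, 12), (q, 12, 14), (q, 12, 37), (q, 12, 7), (q, 12, 8), (q, 14, 12), (q, 14, 14), (q, 14, 37), (q, 14, 7), (q, 14, 8), (q, 37, 12), (q, 37, 14), (q, 37, 37), (q, 37, 7), (q, 37, 8), (q, 7, 12), (q, 7, 14), (q, 7, 37), (q, 7, 7), (q, 7, 8), (q, 8, 12), (q, 8, 14), (q, 8, 37), (q, 8, 7), (q, 8, 8), (y, 30, 30)}
Apply σ_{F < F2}; surviving tuples: {(q, 12, 14), (q, 12, 37), (q, 14, 37), (q, 7, 12), (q, 7, 14), (q, 7, 37), (q, 7, 8), (q, 8, 12), (q, 8, 14), (q, 8, 37)}
π[C, F2, F]: project onto (C, F2, F) → {(q, 12, 7), (q, 12, 8), (q, 14, 12), (q, 14, 7), (q, 14, 8), (q, 37, 12), (q, 37, 14), (q, 37, 7), (q, 37, 8), (q, 8, 7)}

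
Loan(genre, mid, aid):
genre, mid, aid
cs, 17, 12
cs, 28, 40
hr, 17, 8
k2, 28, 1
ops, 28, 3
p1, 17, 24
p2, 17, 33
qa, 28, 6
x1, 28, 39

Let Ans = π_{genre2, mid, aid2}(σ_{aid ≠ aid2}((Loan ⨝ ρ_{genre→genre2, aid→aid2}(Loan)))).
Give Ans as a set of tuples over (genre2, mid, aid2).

ρ[genre→genre2, aid→aid2]: schema becomes (genre2, mid, aid2); tuples unchanged.
Loan ⋈ ρ_{genre→genre2, aid→aid2}(Loan) (natural join on mid): {(cs, 17, 12, cs, 12), (cs, 17, 12, hr, 8), (cs, 17, 12, p1, 24), (cs, 17, 12, p2, 33), (cs, 28, 40, cs, 40), (cs, 28, 40, k2, 1), (cs, 28, 40, ops, 3), (cs, 28, 40, qa, 6), (cs, 28, 40, x1, 39), (hr, 17, 8, cs, 12), (hr, 17, 8, hr, 8), (hr, 17, 8, p1, 24), (hr, 17, 8, p2, 33), (k2, 28, 1, cs, 40), (k2, 28, 1, k2, 1), (k2, 28, 1, ops, 3), (k2, 28, 1, qa, 6), (k2, 28, 1, x1, 39), (ops, 28, 3, cs, 40), (ops, 28, 3, k2, 1), (ops, 28, 3, ops, 3), (ops, 28, 3, qa, 6), (ops, 28, 3, x1, 39), (p1, 17, 24, cs, 12), (p1, 17, 24, hr, 8), (p1, 17, 24, p1, 24), (p1, 17, 24, p2, 33), (p2, 17, 33, cs, 12), (p2, 17, 33, hr, 8), (p2, 17, 33, p1, 24), (p2, 17, 33, p2, 33), (qa, 28, 6, cs, 40), (qa, 28, 6, k2, 1), (qa, 28, 6, ops, 3), (qa, 28, 6, qa, 6), (qa, 28, 6, x1, 39), (x1, 28, 39, cs, 40), (x1, 28, 39, k2, 1), (x1, 28, 39, ops, 3), (x1, 28, 39, qa, 6), (x1, 28, 39, x1, 39)}
σ[aid ≠ aid2]: keep tuples satisfying aid ≠ aid2 → {(cs, 17, 12, hr, 8), (cs, 17, 12, p1, 24), (cs, 17, 12, p2, 33), (cs, 28, 40, k2, 1), (cs, 28, 40, ops, 3), (cs, 28, 40, qa, 6), (cs, 28, 40, x1, 39), (hr, 17, 8, cs, 12), (hr, 17, 8, p1, 24), (hr, 17, 8, p2, 33), (k2, 28, 1, cs, 40), (k2, 28, 1, ops, 3), (k2, 28, 1, qa, 6), (k2, 28, 1, x1, 39), (ops, 28, 3, cs, 40), (ops, 28, 3, k2, 1), (ops, 28, 3, qa, 6), (ops, 28, 3, x1, 39), (p1, 17, 24, cs, 12), (p1, 17, 24, hr, 8), (p1, 17, 24, p2, 33), (p2, 17, 33, cs, 12), (p2, 17, 33, hr, 8), (p2, 17, 33, p1, 24), (qa, 28, 6, cs, 40), (qa, 28, 6, k2, 1), (qa, 28, 6, ops, 3), (qa, 28, 6, x1, 39), (x1, 28, 39, cs, 40), (x1, 28, 39, k2, 1), (x1, 28, 39, ops, 3), (x1, 28, 39, qa, 6)}
Projecting to genre2, mid, aid2 (23 duplicate(s) eliminated): {(cs, 17, 12), (cs, 28, 40), (hr, 17, 8), (k2, 28, 1), (ops, 28, 3), (p1, 17, 24), (p2, 17, 33), (qa, 28, 6), (x1, 28, 39)}

{(cs, 17, 12), (cs, 28, 40), (hr, 17, 8), (k2, 28, 1), (ops, 28, 3), (p1, 17, 24), (p2, 17, 33), (qa, 28, 6), (x1, 28, 39)}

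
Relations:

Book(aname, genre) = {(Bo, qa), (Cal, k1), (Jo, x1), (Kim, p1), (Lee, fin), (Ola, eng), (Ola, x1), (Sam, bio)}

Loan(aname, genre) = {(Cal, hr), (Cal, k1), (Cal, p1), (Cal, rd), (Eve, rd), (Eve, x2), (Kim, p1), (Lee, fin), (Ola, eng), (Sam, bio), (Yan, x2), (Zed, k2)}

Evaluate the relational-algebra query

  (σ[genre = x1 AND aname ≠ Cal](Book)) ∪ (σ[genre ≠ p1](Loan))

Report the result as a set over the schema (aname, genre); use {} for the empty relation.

σ[genre = x1 AND aname ≠ Cal]: keep tuples satisfying genre = x1 AND aname ≠ Cal → {(Jo, x1), (Ola, x1)}
σ[genre ≠ p1]: keep tuples satisfying genre ≠ p1 → {(Cal, hr), (Cal, k1), (Cal, rd), (Eve, rd), (Eve, x2), (Lee, fin), (Ola, eng), (Sam, bio), (Yan, x2), (Zed, k2)}
Union: {(Jo, x1), (Ola, x1)} with {(Cal, hr), (Cal, k1), (Cal, rd), (Eve, rd), (Eve, x2), (Lee, fin), (Ola, eng), (Sam, bio), (Yan, x2), (Zed, k2)} → {(Cal, hr), (Cal, k1), (Cal, rd), (Eve, rd), (Eve, x2), (Jo, x1), (Lee, fin), (Ola, eng), (Ola, x1), (Sam, bio), (Yan, x2), (Zed, k2)}

{(Cal, hr), (Cal, k1), (Cal, rd), (Eve, rd), (Eve, x2), (Jo, x1), (Lee, fin), (Ola, eng), (Ola, x1), (Sam, bio), (Yan, x2), (Zed, k2)}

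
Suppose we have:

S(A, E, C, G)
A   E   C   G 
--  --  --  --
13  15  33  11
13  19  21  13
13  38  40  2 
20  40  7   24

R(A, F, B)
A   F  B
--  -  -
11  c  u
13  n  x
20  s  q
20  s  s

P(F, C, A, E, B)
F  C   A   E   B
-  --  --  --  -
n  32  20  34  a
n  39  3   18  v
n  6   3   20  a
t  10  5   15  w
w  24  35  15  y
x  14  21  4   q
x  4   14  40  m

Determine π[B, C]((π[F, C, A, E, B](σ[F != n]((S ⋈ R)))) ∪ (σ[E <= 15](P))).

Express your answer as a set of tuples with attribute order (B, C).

{(q, 14), (q, 7), (s, 7), (w, 10), (y, 24)}

S ⋈ R (natural join on A): {(13, 15, 33, 11, n, x), (13, 19, 21, 13, n, x), (13, 38, 40, 2, n, x), (20, 40, 7, 24, s, q), (20, 40, 7, 24, s, s)}
σ[F != n]: keep tuples satisfying F != n → {(20, 40, 7, 24, s, q), (20, 40, 7, 24, s, s)}
π_{F, C, A, E, B} gives {(s, 7, 20, 40, q), (s, 7, 20, 40, s)}.
σ[E <= 15]: keep tuples satisfying E <= 15 → {(t, 10, 5, 15, w), (w, 24, 35, 15, y), (x, 14, 21, 4, q)}
Taking the union: {(s, 7, 20, 40, q), (s, 7, 20, 40, s), (t, 10, 5, 15, w), (w, 24, 35, 15, y), (x, 14, 21, 4, q)}
π_{B, C} gives {(q, 14), (q, 7), (s, 7), (w, 10), (y, 24)}.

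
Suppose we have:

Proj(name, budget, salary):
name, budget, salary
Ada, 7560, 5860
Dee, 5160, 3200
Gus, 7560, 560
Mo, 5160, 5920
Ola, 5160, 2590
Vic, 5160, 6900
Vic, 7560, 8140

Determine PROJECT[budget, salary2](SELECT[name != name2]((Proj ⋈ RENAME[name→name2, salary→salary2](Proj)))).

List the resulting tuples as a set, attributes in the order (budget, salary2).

{(5160, 2590), (5160, 3200), (5160, 5920), (5160, 6900), (7560, 560), (7560, 5860), (7560, 8140)}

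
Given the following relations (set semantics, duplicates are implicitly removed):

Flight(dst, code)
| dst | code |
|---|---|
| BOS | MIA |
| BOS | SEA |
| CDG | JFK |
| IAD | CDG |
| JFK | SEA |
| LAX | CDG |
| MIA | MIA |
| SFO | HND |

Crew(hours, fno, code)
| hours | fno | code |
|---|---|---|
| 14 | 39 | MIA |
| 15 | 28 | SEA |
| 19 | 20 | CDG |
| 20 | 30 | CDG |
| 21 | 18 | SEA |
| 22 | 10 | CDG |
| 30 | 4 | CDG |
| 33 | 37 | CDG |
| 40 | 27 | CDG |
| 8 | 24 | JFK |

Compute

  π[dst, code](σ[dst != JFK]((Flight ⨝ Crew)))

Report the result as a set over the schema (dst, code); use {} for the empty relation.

{(BOS, MIA), (BOS, SEA), (CDG, JFK), (IAD, CDG), (LAX, CDG), (MIA, MIA)}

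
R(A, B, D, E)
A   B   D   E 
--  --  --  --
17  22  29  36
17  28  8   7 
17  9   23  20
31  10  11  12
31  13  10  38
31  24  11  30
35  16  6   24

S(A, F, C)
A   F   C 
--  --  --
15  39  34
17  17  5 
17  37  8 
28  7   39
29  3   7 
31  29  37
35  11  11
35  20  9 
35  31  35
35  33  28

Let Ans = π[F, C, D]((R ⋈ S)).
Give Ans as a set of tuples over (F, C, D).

R ⋈ S (natural join on A): {(17, 22, 29, 36, 17, 5), (17, 22, 29, 36, 37, 8), (17, 28, 8, 7, 17, 5), (17, 28, 8, 7, 37, 8), (17, 9, 23, 20, 17, 5), (17, 9, 23, 20, 37, 8), (31, 10, 11, 12, 29, 37), (31, 13, 10, 38, 29, 37), (31, 24, 11, 30, 29, 37), (35, 16, 6, 24, 11, 11), (35, 16, 6, 24, 20, 9), (35, 16, 6, 24, 31, 35), (35, 16, 6, 24, 33, 28)}
π_{F, C, D} gives {(11, 11, 6), (17, 5, 23), (17, 5, 29), (17, 5, 8), (20, 9, 6), (29, 37, 10), (29, 37, 11), (31, 35, 6), (33, 28, 6), (37, 8, 23), (37, 8, 29), (37, 8, 8)} (1 duplicate(s) eliminated).

{(11, 11, 6), (17, 5, 23), (17, 5, 29), (17, 5, 8), (20, 9, 6), (29, 37, 10), (29, 37, 11), (31, 35, 6), (33, 28, 6), (37, 8, 23), (37, 8, 29), (37, 8, 8)}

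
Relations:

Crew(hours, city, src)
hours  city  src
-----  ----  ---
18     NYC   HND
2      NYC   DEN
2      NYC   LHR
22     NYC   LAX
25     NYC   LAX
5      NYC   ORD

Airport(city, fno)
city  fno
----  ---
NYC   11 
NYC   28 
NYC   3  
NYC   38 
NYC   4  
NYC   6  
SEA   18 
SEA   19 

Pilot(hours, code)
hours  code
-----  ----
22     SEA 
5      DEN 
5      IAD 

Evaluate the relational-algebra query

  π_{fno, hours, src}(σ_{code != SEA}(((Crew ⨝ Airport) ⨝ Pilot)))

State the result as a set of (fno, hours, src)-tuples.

Natural join on city: {(18, NYC, HND, 11), (18, NYC, HND, 28), (18, NYC, HND, 3), (18, NYC, HND, 38), (18, NYC, HND, 4), (18, NYC, HND, 6), (2, NYC, DEN, 11), (2, NYC, DEN, 28), (2, NYC, DEN, 3), (2, NYC, DEN, 38), (2, NYC, DEN, 4), (2, NYC, DEN, 6), (2, NYC, LHR, 11), (2, NYC, LHR, 28), (2, NYC, LHR, 3), (2, NYC, LHR, 38), (2, NYC, LHR, 4), (2, NYC, LHR, 6), (22, NYC, LAX, 11), (22, NYC, LAX, 28), (22, NYC, LAX, 3), (22, NYC, LAX, 38), (22, NYC, LAX, 4), (22, NYC, LAX, 6), (25, NYC, LAX, 11), (25, NYC, LAX, 28), (25, NYC, LAX, 3), (25, NYC, LAX, 38), (25, NYC, LAX, 4), (25, NYC, LAX, 6), (5, NYC, ORD, 11), (5, NYC, ORD, 28), (5, NYC, ORD, 3), (5, NYC, ORD, 38), (5, NYC, ORD, 4), (5, NYC, ORD, 6)}
Natural join on hours: {(22, NYC, LAX, 11, SEA), (22, NYC, LAX, 28, SEA), (22, NYC, LAX, 3, SEA), (22, NYC, LAX, 38, SEA), (22, NYC, LAX, 4, SEA), (22, NYC, LAX, 6, SEA), (5, NYC, ORD, 11, DEN), (5, NYC, ORD, 11, IAD), (5, NYC, ORD, 28, DEN), (5, NYC, ORD, 28, IAD), (5, NYC, ORD, 3, DEN), (5, NYC, ORD, 3, IAD), (5, NYC, ORD, 38, DEN), (5, NYC, ORD, 38, IAD), (5, NYC, ORD, 4, DEN), (5, NYC, ORD, 4, IAD), (5, NYC, ORD, 6, DEN), (5, NYC, ORD, 6, IAD)}
σ[code != SEA]: keep tuples satisfying code != SEA → {(5, NYC, ORD, 11, DEN), (5, NYC, ORD, 11, IAD), (5, NYC, ORD, 28, DEN), (5, NYC, ORD, 28, IAD), (5, NYC, ORD, 3, DEN), (5, NYC, ORD, 3, IAD), (5, NYC, ORD, 38, DEN), (5, NYC, ORD, 38, IAD), (5, NYC, ORD, 4, DEN), (5, NYC, ORD, 4, IAD), (5, NYC, ORD, 6, DEN), (5, NYC, ORD, 6, IAD)}
Keep only column(s) fno, hours, src (6 duplicate(s) eliminated): {(11, 5, ORD), (28, 5, ORD), (3, 5, ORD), (38, 5, ORD), (4, 5, ORD), (6, 5, ORD)}

{(11, 5, ORD), (28, 5, ORD), (3, 5, ORD), (38, 5, ORD), (4, 5, ORD), (6, 5, ORD)}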